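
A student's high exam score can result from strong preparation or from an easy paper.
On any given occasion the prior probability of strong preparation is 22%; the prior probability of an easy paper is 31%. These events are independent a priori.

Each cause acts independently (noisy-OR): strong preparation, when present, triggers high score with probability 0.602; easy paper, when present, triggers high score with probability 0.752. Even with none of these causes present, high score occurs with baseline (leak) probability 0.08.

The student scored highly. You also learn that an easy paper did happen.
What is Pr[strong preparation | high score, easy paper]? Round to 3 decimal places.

Pr[strong preparation | high score, easy paper] ≈ 0.249

Under noisy-OR, P(high score | causes) = 1 − (1−0.08)·∏(1−qᵢ) over the active causes.
P(high score | easy paper) = 0.77184·0.78 + 0.909192·0.22 = 0.602035 + 0.200022 = 0.802057
Restricting to configurations with strong preparation present: 0.909192·0.22 = 0.200022.
P(strong preparation | high score, easy paper) = 0.200022 / 0.802057 ≈ 0.249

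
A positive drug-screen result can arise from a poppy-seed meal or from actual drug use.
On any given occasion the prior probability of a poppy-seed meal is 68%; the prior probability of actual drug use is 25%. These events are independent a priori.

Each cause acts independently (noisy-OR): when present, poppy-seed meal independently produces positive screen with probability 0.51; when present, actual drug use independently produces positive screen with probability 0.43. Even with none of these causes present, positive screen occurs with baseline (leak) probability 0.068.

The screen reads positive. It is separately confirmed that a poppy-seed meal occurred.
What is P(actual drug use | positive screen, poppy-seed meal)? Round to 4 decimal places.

Under noisy-OR, P(positive screen | causes) = 1 − (1−0.068)·∏(1−qᵢ) over the active causes.
P(positive screen | poppy-seed meal) = 0.54332*0.75 + 0.739692*0.25 = 0.407490 + 0.184923 = 0.592413
Restricting to configurations with actual drug use present: 0.739692*0.25 = 0.184923.
P(actual drug use | positive screen, poppy-seed meal) = 0.184923 / 0.592413 ≈ 0.3122

P(actual drug use | positive screen, poppy-seed meal) ≈ 0.3122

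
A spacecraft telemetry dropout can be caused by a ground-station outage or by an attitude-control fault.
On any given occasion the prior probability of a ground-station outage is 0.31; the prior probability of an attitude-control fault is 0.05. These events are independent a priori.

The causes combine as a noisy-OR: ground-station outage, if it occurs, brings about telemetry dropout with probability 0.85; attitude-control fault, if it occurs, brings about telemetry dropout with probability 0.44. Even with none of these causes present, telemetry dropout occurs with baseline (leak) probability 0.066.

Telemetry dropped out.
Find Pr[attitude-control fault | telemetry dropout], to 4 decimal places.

Under noisy-OR, P(telemetry dropout | causes) = 1 − (1−0.066)·∏(1−qᵢ) over the active causes.
By total probability over the 4 (ground-station outage, attitude-control fault) configurations:
  P(telemetry dropout) = 0.066*0.69*0.95 + 0.47696*0.69*0.05 + 0.8599*0.31*0.95 + 0.921544*0.31*0.05
        = 0.043263 + 0.016455 + 0.253241 + 0.014284 = 0.327243
The terms with attitude-control fault present sum to 0.030739, so
  P(attitude-control fault | telemetry dropout) = 0.030739 / 0.327243 ≈ 0.0939

Pr[attitude-control fault | telemetry dropout] ≈ 0.0939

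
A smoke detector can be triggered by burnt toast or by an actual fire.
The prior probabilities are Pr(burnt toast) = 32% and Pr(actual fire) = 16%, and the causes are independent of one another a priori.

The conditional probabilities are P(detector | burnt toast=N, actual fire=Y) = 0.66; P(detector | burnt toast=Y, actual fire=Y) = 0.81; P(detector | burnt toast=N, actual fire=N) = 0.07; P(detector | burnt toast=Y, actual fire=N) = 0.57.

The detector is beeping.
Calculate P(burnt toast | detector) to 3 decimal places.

By total probability over the 4 (burnt toast, actual fire) configurations:
  P(detector) = 0.07×0.68×0.84 + 0.66×0.68×0.16 + 0.57×0.32×0.84 + 0.81×0.32×0.16
        = 0.039984 + 0.071808 + 0.153216 + 0.041472 = 0.306480
The terms with burnt toast present sum to 0.194688, so
  P(burnt toast | detector) = 0.194688 / 0.306480 ≈ 0.635

P(burnt toast | detector) ≈ 0.635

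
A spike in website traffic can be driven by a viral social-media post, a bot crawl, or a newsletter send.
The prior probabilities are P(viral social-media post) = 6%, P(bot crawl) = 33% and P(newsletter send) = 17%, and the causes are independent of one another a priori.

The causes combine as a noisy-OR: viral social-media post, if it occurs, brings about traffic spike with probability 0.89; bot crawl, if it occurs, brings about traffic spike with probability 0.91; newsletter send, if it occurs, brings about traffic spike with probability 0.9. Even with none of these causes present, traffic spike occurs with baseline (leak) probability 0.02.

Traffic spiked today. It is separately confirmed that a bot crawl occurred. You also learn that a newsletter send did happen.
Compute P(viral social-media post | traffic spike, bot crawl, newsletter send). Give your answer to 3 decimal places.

Under noisy-OR, P(traffic spike | causes) = 1 − (1−0.02)·∏(1−qᵢ) over the active causes.
By total probability over both values of viral social-media post:
  P(traffic spike | bot crawl, newsletter send) = 0.99118·0.94 + 0.99903·0.06
        = 0.931709 + 0.059942 = 0.991651
The terms with viral social-media post present sum to 0.059942, so
  P(viral social-media post | traffic spike, bot crawl, newsletter send) = 0.059942 / 0.991651 ≈ 0.060

P(viral social-media post | traffic spike, bot crawl, newsletter send) ≈ 0.060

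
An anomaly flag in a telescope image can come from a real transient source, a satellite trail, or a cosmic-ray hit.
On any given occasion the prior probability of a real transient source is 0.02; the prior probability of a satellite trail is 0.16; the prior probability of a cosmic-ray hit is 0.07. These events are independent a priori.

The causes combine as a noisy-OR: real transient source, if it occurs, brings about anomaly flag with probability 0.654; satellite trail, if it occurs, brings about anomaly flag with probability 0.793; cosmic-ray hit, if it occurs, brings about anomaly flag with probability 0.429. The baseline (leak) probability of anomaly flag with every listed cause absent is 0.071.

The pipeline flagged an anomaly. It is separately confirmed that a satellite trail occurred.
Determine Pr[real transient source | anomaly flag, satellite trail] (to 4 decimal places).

Pr[real transient source | anomaly flag, satellite trail] ≈ 0.0229

Under noisy-OR, P(anomaly flag | causes) = 1 − (1−0.071)·∏(1−qᵢ) over the active causes.
For the numerator, keep only real transient source=true terms: 0.017362 + 0.001347 = 0.018709
Denominator P(anomaly flag | satellite trail): 0.807697*0.98*0.93 + 0.890195*0.98*0.07 + 0.933463*0.02*0.93 + 0.962007*0.02*0.07 = 0.815911
Posterior = 0.018709 / 0.815911 ≈ 0.0229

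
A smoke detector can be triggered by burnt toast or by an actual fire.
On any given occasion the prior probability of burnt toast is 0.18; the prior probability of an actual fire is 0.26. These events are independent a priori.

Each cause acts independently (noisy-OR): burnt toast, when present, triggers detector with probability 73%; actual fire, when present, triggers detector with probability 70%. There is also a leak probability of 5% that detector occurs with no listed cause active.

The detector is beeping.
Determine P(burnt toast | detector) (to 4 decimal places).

P(burnt toast | detector) ≈ 0.4376

Under noisy-OR, P(detector | causes) = 1 − (1−0.05)·∏(1−qᵢ) over the active causes.
P(detector) = 0.05*0.82*0.74 + 0.715*0.82*0.26 + 0.7435*0.18*0.74 + 0.92305*0.18*0.26 = 0.030340 + 0.152438 + 0.099034 + 0.043199 = 0.325011
Of this, 0.142233 comes from 0.099034 + 0.043199 (the burnt toast=true cases).
So P(burnt toast | detector) = 0.142233/0.325011 ≈ 0.4376.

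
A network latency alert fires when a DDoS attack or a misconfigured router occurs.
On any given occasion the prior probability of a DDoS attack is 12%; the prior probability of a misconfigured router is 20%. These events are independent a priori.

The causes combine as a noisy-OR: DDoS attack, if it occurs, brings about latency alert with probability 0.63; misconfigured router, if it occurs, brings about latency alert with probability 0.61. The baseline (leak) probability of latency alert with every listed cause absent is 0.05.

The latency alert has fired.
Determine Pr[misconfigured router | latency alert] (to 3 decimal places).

Pr[misconfigured router | latency alert] ≈ 0.574

Under noisy-OR, P(latency alert | causes) = 1 − (1−0.05)·∏(1−qᵢ) over the active causes.
Numerator (weight on configurations with misconfigured router): 0.110792 + 0.020710 = 0.131502
Normalizer over all consistent configurations: 0.05·0.88·0.8 + 0.6295·0.88·0.2 + 0.6485·0.12·0.8 + 0.862915·0.12·0.2 = 0.228958
Posterior = 0.131502 / 0.228958 ≈ 0.574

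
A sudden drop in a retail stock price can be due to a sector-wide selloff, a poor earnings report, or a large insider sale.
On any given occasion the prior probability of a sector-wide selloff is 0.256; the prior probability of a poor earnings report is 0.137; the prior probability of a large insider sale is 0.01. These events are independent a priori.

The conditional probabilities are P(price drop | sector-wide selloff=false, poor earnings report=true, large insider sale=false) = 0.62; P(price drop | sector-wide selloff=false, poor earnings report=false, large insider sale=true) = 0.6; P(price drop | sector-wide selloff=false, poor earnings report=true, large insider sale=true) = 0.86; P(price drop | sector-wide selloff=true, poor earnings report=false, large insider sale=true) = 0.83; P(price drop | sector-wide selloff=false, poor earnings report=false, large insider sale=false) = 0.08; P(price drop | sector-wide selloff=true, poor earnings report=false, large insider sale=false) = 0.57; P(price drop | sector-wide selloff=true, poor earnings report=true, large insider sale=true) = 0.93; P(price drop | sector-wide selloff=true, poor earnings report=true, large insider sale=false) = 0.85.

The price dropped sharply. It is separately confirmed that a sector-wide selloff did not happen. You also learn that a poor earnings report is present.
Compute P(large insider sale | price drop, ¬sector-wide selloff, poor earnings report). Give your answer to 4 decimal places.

P(price drop | ¬sector-wide selloff, poor earnings report) = 0.62*0.99 + 0.86*0.01 = 0.613800 + 0.008600 = 0.622400
The large insider sale-present share is 0.86*0.01 = 0.008600.
Hence the posterior is 0.008600/0.622400 ≈ 0.0138.

P(large insider sale | price drop, ¬sector-wide selloff, poor earnings report) ≈ 0.0138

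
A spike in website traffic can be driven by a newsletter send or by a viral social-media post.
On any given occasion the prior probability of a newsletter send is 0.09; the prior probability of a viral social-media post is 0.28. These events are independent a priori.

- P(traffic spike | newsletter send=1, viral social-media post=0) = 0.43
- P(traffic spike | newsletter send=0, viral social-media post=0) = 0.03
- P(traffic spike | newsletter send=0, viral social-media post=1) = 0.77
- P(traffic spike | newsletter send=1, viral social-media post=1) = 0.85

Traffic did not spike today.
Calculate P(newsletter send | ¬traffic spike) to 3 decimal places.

P(¬traffic spike) = 0.97*0.91*0.72 + 0.23*0.91*0.28 + 0.57*0.09*0.72 + 0.15*0.09*0.28 = 0.635544 + 0.058604 + 0.036936 + 0.003780 = 0.734864
Restricting to configurations with newsletter send present: 0.036936 + 0.003780 = 0.040716.
Hence the posterior is 0.040716/0.734864 ≈ 0.055.

P(newsletter send | ¬traffic spike) ≈ 0.055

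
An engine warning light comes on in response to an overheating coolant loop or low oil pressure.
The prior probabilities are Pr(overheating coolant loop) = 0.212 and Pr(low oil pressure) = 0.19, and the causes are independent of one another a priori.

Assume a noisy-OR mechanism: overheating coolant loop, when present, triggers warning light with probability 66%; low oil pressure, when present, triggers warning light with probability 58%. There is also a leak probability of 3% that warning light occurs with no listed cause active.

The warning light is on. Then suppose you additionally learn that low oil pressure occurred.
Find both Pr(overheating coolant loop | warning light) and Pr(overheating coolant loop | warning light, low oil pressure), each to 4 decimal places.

Under noisy-OR, P(warning light | causes) = 1 − (1−0.03)·∏(1−qᵢ) over the active causes.
Weight on overheating coolant loop=true, given the evidence: 0.115087 + 0.034701 = 0.149788
The normalizing constant is 0.03·0.788·0.81 + 0.5926·0.788·0.19 + 0.6702·0.212·0.81 + 0.861484·0.212·0.19 = 0.257660
Posterior = 0.149788 / 0.257660 ≈ 0.5813

With the extra evidence:
Numerator (weight on configurations with overheating coolant loop): 0.861484×0.212 = 0.182635
Normalizer over all consistent configurations: 0.5926×0.788 + 0.861484×0.212 = 0.649604
Posterior = 0.182635 / 0.649604 ≈ 0.2811
— low oil pressure explains away the evidence for overheating coolant loop.

Pr(overheating coolant loop | warning light) ≈ 0.5813; Pr(overheating coolant loop | warning light, low oil pressure) ≈ 0.2811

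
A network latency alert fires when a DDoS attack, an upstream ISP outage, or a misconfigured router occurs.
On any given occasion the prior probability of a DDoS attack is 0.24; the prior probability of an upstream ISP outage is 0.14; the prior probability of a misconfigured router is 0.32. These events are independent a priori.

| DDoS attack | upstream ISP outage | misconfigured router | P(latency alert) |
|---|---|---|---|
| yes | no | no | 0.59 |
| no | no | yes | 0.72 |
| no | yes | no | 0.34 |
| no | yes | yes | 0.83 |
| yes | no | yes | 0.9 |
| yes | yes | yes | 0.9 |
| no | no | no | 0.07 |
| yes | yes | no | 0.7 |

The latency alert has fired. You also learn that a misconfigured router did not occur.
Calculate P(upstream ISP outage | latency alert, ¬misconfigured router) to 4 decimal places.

P(upstream ISP outage | latency alert, ¬misconfigured router) ≈ 0.2627

P(latency alert | ¬misconfigured router) = 0.07×0.76×0.86 + 0.34×0.76×0.14 + 0.59×0.24×0.86 + 0.7×0.24×0.14 = 0.045752 + 0.036176 + 0.121776 + 0.023520 = 0.227224
Restricting to configurations with upstream ISP outage present: 0.036176 + 0.023520 = 0.059696.
P(upstream ISP outage | latency alert, ¬misconfigured router) = 0.059696 / 0.227224 ≈ 0.2627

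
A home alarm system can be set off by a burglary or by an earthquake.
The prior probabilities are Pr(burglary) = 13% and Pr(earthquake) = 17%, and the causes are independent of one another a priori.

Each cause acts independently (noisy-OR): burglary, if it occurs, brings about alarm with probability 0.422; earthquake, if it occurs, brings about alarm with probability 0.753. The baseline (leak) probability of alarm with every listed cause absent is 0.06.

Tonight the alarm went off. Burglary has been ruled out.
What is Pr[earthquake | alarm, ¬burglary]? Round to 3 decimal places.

Under noisy-OR, P(alarm | causes) = 1 − (1−0.06)·∏(1−qᵢ) over the active causes.
P(alarm | ¬burglary) = 0.06*0.83 + 0.76782*0.17 = 0.049800 + 0.130529 = 0.180329
Restricting to configurations with earthquake present: 0.76782*0.17 = 0.130529.
P(earthquake | alarm, ¬burglary) = 0.130529 / 0.180329 ≈ 0.724

Pr[earthquake | alarm, ¬burglary] ≈ 0.724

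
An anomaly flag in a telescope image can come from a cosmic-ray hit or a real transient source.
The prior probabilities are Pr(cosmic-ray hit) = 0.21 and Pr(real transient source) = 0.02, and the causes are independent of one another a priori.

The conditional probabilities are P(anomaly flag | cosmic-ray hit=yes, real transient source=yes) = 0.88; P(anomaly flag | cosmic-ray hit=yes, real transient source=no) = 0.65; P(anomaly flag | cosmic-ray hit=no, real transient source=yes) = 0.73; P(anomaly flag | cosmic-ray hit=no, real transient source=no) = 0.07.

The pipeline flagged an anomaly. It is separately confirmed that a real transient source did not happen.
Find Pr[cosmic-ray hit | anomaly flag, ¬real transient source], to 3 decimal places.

Sum P(anomaly flag|·) weighted by the priors over both values of cosmic-ray hit:
  P(anomaly flag | ¬real transient source) = 0.07·0.79 + 0.65·0.21
        = 0.055300 + 0.136500 = 0.191800
The terms with cosmic-ray hit present sum to 0.136500, so
  P(cosmic-ray hit | anomaly flag, ¬real transient source) = 0.136500 / 0.191800 ≈ 0.712

Pr[cosmic-ray hit | anomaly flag, ¬real transient source] ≈ 0.712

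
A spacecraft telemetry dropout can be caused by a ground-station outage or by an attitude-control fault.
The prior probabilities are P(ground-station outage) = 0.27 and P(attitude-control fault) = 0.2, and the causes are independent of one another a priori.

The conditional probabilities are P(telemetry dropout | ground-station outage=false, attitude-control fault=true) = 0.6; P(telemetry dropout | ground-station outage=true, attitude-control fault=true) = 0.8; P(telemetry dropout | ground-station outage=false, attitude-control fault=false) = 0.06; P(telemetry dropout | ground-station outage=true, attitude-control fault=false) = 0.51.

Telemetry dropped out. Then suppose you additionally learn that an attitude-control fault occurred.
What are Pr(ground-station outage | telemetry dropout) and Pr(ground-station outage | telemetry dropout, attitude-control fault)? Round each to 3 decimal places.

Pr(ground-station outage | telemetry dropout) ≈ 0.556; Pr(ground-station outage | telemetry dropout, attitude-control fault) ≈ 0.330

P(telemetry dropout) = 0.06×0.73×0.8 + 0.6×0.73×0.2 + 0.51×0.27×0.8 + 0.8×0.27×0.2 = 0.035040 + 0.087600 + 0.110160 + 0.043200 = 0.276000
Of this, 0.153360 comes from 0.110160 + 0.043200 (the ground-station outage=true cases).
So P(ground-station outage | telemetry dropout) = 0.153360/0.276000 ≈ 0.556.

Now condition on the additional information:
Numerator (weight on configurations with ground-station outage): 0.8*0.27 = 0.216000
Normalizer over all consistent configurations: 0.6*0.73 + 0.8*0.27 = 0.654000
Posterior = 0.216000 / 0.654000 ≈ 0.330
— attitude-control fault explains away the evidence for ground-station outage.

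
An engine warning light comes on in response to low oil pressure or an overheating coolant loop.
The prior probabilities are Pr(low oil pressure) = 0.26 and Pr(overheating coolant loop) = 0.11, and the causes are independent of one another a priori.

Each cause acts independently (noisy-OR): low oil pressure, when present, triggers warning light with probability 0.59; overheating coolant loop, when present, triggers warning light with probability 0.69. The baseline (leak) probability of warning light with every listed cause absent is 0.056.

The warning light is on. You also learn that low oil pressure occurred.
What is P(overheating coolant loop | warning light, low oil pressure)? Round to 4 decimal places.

Under noisy-OR, P(warning light | causes) = 1 − (1−0.056)·∏(1−qᵢ) over the active causes.
P(warning light | low oil pressure) = 0.61296×0.89 + 0.880018×0.11 = 0.545534 + 0.096802 = 0.642336
Of this, 0.096802 comes from 0.880018×0.11 (the overheating coolant loop=true cases).
So P(overheating coolant loop | warning light, low oil pressure) = 0.096802/0.642336 ≈ 0.1507.

P(overheating coolant loop | warning light, low oil pressure) ≈ 0.1507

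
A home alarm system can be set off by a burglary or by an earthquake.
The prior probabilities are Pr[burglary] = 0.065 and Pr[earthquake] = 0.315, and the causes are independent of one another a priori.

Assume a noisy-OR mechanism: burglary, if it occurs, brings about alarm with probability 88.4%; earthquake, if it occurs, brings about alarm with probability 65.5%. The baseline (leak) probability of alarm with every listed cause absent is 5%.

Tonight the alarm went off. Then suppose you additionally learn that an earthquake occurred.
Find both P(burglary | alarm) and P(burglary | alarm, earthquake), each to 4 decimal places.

P(burglary | alarm) ≈ 0.2050; P(burglary | alarm, earthquake) ≈ 0.0905

Under noisy-OR, P(alarm | causes) = 1 − (1−0.05)·∏(1−qᵢ) over the active causes.
Weight on burglary=true, given the evidence: 0.039618 + 0.019697 = 0.059315
The normalizing constant is 0.05*0.935*0.685 + 0.67225*0.935*0.315 + 0.8898*0.065*0.685 + 0.961981*0.065*0.315 = 0.289333
Posterior = 0.059315 / 0.289333 ≈ 0.2050

Now condition on the additional information:
P(alarm | earthquake) = 0.67225·0.935 + 0.961981·0.065 = 0.628554 + 0.062529 = 0.691083
The burglary-present share is 0.961981·0.065 = 0.062529.
So P(burglary | alarm, earthquake) = 0.062529/0.691083 ≈ 0.0905.
This is intercausal reasoning (explaining away): once earthquake accounts for the alarm, burglary becomes less likely.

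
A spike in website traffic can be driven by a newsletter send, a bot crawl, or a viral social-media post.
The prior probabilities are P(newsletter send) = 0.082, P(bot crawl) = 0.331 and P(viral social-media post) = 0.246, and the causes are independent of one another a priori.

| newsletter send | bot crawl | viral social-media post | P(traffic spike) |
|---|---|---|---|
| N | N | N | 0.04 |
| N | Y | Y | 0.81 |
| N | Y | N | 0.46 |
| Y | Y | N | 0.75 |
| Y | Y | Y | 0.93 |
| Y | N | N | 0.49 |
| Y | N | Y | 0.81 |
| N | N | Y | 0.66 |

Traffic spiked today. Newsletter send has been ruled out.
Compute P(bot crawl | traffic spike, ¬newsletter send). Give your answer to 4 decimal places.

P(bot crawl | traffic spike, ¬newsletter send) ≈ 0.5839

P(traffic spike | ¬newsletter send) = 0.04×0.669×0.754 + 0.66×0.669×0.246 + 0.46×0.331×0.754 + 0.81×0.331×0.246 = 0.020177 + 0.108619 + 0.114804 + 0.065955 = 0.309555
Restricting to configurations with bot crawl present: 0.114804 + 0.065955 = 0.180759.
So P(bot crawl | traffic spike, ¬newsletter send) = 0.180759/0.309555 ≈ 0.5839.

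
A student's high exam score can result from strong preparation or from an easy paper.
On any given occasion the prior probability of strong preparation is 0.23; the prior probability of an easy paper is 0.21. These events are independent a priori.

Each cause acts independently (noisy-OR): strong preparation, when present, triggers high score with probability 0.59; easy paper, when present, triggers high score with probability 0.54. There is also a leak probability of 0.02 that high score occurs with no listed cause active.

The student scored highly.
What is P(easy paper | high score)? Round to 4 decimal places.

P(easy paper | high score) ≈ 0.5147

Under noisy-OR, P(high score | causes) = 1 − (1−0.02)·∏(1−qᵢ) over the active causes.
P(high score) = 0.02×0.77×0.79 + 0.5492×0.77×0.21 + 0.5982×0.23×0.79 + 0.815172×0.23×0.21 = 0.012166 + 0.088806 + 0.108693 + 0.039373 = 0.249038
Restricting to configurations with easy paper present: 0.088806 + 0.039373 = 0.128179.
P(easy paper | high score) = 0.128179 / 0.249038 ≈ 0.5147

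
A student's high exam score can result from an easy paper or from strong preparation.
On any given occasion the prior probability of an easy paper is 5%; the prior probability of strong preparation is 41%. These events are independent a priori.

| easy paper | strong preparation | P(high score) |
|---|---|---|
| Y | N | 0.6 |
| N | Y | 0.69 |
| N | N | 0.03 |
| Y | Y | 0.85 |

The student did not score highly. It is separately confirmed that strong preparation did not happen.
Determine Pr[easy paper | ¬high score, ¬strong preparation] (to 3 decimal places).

Pr[easy paper | ¬high score, ¬strong preparation] ≈ 0.021

P(¬high score | ¬strong preparation) = 0.97*0.95 + 0.4*0.05 = 0.921500 + 0.020000 = 0.941500
Of this, 0.020000 comes from 0.4*0.05 (the easy paper=true cases).
Hence the posterior is 0.020000/0.941500 ≈ 0.021.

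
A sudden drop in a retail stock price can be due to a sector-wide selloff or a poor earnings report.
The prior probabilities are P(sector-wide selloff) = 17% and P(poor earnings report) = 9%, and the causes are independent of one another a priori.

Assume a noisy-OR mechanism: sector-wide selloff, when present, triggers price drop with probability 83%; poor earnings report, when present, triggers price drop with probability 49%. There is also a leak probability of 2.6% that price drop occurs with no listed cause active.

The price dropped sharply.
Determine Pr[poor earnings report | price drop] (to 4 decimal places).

Under noisy-OR, P(price drop | causes) = 1 − (1−0.026)·∏(1−qᵢ) over the active causes.
P(price drop) = 0.026*0.83*0.91 + 0.50326*0.83*0.09 + 0.83442*0.17*0.91 + 0.915554*0.17*0.09 = 0.019638 + 0.037594 + 0.129085 + 0.014008 = 0.200325
The poor earnings report-present share is 0.037594 + 0.014008 = 0.051602.
So P(poor earnings report | price drop) = 0.051602/0.200325 ≈ 0.2576.

Pr[poor earnings report | price drop] ≈ 0.2576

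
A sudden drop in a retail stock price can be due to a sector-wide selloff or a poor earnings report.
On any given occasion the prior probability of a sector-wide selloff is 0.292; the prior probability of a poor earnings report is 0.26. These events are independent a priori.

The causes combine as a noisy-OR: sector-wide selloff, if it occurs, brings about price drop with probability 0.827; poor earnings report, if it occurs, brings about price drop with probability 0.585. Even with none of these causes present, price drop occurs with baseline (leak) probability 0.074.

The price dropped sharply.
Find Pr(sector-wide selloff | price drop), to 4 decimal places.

Pr(sector-wide selloff | price drop) ≈ 0.6239

Under noisy-OR, P(price drop | causes) = 1 − (1−0.074)·∏(1−qᵢ) over the active causes.
Sum P(price drop|·) weighted by the priors over the 4 (sector-wide selloff, poor earnings report) configurations:
  P(price drop) = 0.074×0.708×0.74 + 0.61571×0.708×0.26 + 0.839802×0.292×0.74 + 0.933518×0.292×0.26
        = 0.038770 + 0.113340 + 0.181464 + 0.070873 = 0.404447
The terms with sector-wide selloff present sum to 0.252337, so
  P(sector-wide selloff | price drop) = 0.252337 / 0.404447 ≈ 0.6239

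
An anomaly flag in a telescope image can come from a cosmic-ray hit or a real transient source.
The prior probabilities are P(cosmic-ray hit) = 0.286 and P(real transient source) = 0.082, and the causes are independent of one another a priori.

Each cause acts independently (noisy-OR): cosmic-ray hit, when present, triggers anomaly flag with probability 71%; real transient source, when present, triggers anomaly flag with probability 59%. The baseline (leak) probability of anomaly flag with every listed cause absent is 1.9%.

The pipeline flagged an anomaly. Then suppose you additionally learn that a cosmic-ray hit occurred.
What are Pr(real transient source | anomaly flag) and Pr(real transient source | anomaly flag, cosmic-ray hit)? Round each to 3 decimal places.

Pr(real transient source | anomaly flag) ≈ 0.218; Pr(real transient source | anomaly flag, cosmic-ray hit) ≈ 0.099

Under noisy-OR, P(anomaly flag | causes) = 1 − (1−0.019)·∏(1−qᵢ) over the active causes.
P(anomaly flag) = 0.019·0.714·0.918 + 0.59779·0.714·0.082 + 0.71551·0.286·0.918 + 0.883359·0.286·0.082 = 0.012454 + 0.034999 + 0.187856 + 0.020717 = 0.256026
The real transient source-present share is 0.034999 + 0.020717 = 0.055716.
P(real transient source | anomaly flag) = 0.055716 / 0.256026 ≈ 0.218

With the extra evidence:
Numerator (weight on configurations with real transient source): 0.883359*0.082 = 0.072435
Denominator P(anomaly flag | cosmic-ray hit): 0.71551*0.918 + 0.883359*0.082 = 0.729273
Posterior = 0.072435 / 0.729273 ≈ 0.099
This is intercausal reasoning (explaining away): once cosmic-ray hit accounts for the anomaly flag, real transient source becomes less likely.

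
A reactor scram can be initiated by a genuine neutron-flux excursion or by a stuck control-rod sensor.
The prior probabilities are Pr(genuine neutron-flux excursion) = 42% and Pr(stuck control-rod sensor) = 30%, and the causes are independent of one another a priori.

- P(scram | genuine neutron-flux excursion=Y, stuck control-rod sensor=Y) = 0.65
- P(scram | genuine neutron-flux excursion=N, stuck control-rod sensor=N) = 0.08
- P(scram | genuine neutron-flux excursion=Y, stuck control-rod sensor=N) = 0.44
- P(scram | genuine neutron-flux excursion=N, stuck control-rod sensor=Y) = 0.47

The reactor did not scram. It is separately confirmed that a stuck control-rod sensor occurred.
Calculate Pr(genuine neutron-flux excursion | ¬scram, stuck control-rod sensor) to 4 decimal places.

Pr(genuine neutron-flux excursion | ¬scram, stuck control-rod sensor) ≈ 0.3235

Sum P(¬scram|·) weighted by the priors over both values of genuine neutron-flux excursion:
  P(¬scram | stuck control-rod sensor) = 0.53*0.58 + 0.35*0.42
        = 0.307400 + 0.147000 = 0.454400
Configurations with genuine neutron-flux excursion contribute 0.147000, so
  P(genuine neutron-flux excursion | ¬scram, stuck control-rod sensor) = 0.147000 / 0.454400 ≈ 0.3235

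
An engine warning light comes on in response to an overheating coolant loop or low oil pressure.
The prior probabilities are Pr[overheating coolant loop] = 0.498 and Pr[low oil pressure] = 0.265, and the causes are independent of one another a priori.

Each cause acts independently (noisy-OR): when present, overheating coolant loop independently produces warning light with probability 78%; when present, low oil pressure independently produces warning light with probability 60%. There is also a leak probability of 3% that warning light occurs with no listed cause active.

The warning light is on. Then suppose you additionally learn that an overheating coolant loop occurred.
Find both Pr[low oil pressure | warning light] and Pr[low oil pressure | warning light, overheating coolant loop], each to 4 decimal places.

Under noisy-OR, P(warning light | causes) = 1 − (1−0.03)·∏(1−qᵢ) over the active causes.
Sum P(warning light|·) weighted by the priors over the 4 (overheating coolant loop, low oil pressure) configurations:
  P(warning light) = 0.03*0.502*0.735 + 0.612*0.502*0.265 + 0.7866*0.498*0.735 + 0.91464*0.498*0.265
        = 0.011069 + 0.081414 + 0.287919 + 0.120705 = 0.501107
Configurations with low oil pressure contribute 0.202119, so
  P(low oil pressure | warning light) = 0.202119 / 0.501107 ≈ 0.4033

Now also conditioning on overheating coolant loop=true:
P(warning light | overheating coolant loop) = 0.7866*0.735 + 0.91464*0.265 = 0.578151 + 0.242380 = 0.820531
Restricting to configurations with low oil pressure present: 0.91464*0.265 = 0.242380.
Hence the posterior is 0.242380/0.820531 ≈ 0.2954.
Conditioning on overheating coolant loop lowers the posterior on low oil pressure: the classic explaining-away effect in a common-effect structure.

Pr[low oil pressure | warning light] ≈ 0.4033; Pr[low oil pressure | warning light, overheating coolant loop] ≈ 0.2954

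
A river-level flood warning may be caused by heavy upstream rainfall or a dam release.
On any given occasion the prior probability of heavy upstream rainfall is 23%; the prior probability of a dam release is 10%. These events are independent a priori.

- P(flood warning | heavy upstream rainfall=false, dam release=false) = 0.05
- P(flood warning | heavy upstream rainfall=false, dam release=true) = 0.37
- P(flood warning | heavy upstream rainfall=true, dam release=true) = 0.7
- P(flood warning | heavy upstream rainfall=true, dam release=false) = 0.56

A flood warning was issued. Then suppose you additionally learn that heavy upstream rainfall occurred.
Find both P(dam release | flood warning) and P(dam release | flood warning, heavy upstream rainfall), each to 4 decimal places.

By total probability over the 4 (heavy upstream rainfall, dam release) configurations:
  P(flood warning) = 0.05×0.77×0.9 + 0.37×0.77×0.1 + 0.56×0.23×0.9 + 0.7×0.23×0.1
        = 0.034650 + 0.028490 + 0.115920 + 0.016100 = 0.195160
Configurations with dam release contribute 0.044590, so
  P(dam release | flood warning) = 0.044590 / 0.195160 ≈ 0.2285

With the extra evidence:
Sum P(flood warning|·) weighted by the priors over both values of dam release:
  P(flood warning | heavy upstream rainfall) = 0.56×0.9 + 0.7×0.1
        = 0.504000 + 0.070000 = 0.574000
Keeping only the dam release-present terms gives 0.070000, so
  P(dam release | flood warning, heavy upstream rainfall) = 0.070000 / 0.574000 ≈ 0.1220

P(dam release | flood warning) ≈ 0.2285; P(dam release | flood warning, heavy upstream rainfall) ≈ 0.1220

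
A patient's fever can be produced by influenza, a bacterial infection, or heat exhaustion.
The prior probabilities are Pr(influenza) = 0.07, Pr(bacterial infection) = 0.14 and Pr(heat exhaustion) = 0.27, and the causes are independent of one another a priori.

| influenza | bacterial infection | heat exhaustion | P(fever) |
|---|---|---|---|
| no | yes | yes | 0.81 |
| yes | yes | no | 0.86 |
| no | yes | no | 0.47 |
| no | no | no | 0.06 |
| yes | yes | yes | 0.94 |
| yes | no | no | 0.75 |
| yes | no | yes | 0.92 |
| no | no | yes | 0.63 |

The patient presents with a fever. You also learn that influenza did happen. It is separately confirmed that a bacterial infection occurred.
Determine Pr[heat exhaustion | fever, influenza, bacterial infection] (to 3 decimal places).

Pr[heat exhaustion | fever, influenza, bacterial infection] ≈ 0.288

Weight on heat exhaustion=true, given the evidence: 0.94·0.27 = 0.253800
The normalizing constant is 0.86·0.73 + 0.94·0.27 = 0.881600
Posterior = 0.253800 / 0.881600 ≈ 0.288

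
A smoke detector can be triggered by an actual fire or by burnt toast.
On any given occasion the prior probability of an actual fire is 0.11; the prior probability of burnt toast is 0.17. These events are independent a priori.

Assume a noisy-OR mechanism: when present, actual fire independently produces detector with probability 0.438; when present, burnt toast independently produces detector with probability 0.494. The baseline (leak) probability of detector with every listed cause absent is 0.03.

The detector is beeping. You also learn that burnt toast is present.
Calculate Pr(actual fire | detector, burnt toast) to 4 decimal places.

Under noisy-OR, P(detector | causes) = 1 − (1−0.03)·∏(1−qᵢ) over the active causes.
Numerator (weight on configurations with actual fire): 0.724159×0.11 = 0.079657
Denominator P(detector | burnt toast): 0.50918×0.89 + 0.724159×0.11 = 0.532827
P(actual fire | detector, burnt toast) = 0.079657/0.532827 ≈ 0.1495

Pr(actual fire | detector, burnt toast) ≈ 0.1495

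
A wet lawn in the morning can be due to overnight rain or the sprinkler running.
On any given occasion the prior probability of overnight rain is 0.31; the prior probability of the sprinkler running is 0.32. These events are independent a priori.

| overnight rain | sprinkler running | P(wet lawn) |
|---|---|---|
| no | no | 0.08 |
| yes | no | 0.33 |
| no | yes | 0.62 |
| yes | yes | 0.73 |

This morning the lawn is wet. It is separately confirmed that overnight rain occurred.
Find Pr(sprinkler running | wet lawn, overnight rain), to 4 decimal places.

Pr(sprinkler running | wet lawn, overnight rain) ≈ 0.5100

P(wet lawn | overnight rain) = 0.33*0.68 + 0.73*0.32 = 0.224400 + 0.233600 = 0.458000
Of this, 0.233600 comes from 0.73*0.32 (the sprinkler running=true cases).
So P(sprinkler running | wet lawn, overnight rain) = 0.233600/0.458000 ≈ 0.5100.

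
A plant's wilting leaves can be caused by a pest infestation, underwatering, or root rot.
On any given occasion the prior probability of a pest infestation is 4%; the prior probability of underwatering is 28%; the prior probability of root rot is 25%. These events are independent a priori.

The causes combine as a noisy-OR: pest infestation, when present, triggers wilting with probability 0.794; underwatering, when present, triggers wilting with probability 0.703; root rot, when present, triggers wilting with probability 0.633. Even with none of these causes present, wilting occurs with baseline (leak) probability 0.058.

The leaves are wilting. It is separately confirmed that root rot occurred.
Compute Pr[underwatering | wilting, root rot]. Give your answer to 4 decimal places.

Pr[underwatering | wilting, root rot] ≈ 0.3449

Under noisy-OR, P(wilting | causes) = 1 − (1−0.058)·∏(1−qᵢ) over the active causes.
Enumerate the 4 (pest infestation, underwatering) configurations and weight by the priors:
  P(wilting | root rot) = 0.654286·0.96·0.72 + 0.897323·0.96·0.28 + 0.928783·0.04·0.72 + 0.978849·0.04·0.28
        = 0.452242 + 0.241200 + 0.026749 + 0.010963 = 0.731154
Configurations with underwatering contribute 0.252163, so
  P(underwatering | wilting, root rot) = 0.252163 / 0.731154 ≈ 0.3449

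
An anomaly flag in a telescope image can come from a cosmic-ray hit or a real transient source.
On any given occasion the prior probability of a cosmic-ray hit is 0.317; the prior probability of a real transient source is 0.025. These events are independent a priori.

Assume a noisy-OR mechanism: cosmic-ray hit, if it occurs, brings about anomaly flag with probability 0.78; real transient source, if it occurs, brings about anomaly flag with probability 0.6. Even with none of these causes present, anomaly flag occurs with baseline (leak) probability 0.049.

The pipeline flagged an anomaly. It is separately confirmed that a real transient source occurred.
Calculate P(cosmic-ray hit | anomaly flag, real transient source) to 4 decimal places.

P(cosmic-ray hit | anomaly flag, real transient source) ≈ 0.4070

Under noisy-OR, P(anomaly flag | causes) = 1 − (1−0.049)·∏(1−qᵢ) over the active causes.
P(anomaly flag | real transient source) = 0.6196·0.683 + 0.916312·0.317 = 0.423187 + 0.290471 = 0.713658
Restricting to configurations with cosmic-ray hit present: 0.916312·0.317 = 0.290471.
So P(cosmic-ray hit | anomaly flag, real transient source) = 0.290471/0.713658 ≈ 0.4070.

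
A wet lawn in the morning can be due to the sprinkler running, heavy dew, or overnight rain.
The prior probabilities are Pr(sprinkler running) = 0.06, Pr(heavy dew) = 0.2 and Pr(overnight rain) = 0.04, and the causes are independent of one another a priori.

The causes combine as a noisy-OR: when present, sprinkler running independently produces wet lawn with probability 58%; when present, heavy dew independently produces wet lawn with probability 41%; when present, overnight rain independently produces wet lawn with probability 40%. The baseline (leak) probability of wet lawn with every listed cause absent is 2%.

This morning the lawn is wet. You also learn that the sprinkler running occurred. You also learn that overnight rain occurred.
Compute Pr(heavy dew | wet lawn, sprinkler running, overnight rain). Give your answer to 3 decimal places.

Under noisy-OR, P(wet lawn | causes) = 1 − (1−0.02)·∏(1−qᵢ) over the active causes.
Weight on heavy dew=true, given the evidence: 0.854294*0.2 = 0.170859
Denominator P(wet lawn | sprinkler running, overnight rain): 0.75304*0.8 + 0.854294*0.2 = 0.773291
P(heavy dew | wet lawn, sprinkler running, overnight rain) = 0.170859/0.773291 ≈ 0.221

Pr(heavy dew | wet lawn, sprinkler running, overnight rain) ≈ 0.221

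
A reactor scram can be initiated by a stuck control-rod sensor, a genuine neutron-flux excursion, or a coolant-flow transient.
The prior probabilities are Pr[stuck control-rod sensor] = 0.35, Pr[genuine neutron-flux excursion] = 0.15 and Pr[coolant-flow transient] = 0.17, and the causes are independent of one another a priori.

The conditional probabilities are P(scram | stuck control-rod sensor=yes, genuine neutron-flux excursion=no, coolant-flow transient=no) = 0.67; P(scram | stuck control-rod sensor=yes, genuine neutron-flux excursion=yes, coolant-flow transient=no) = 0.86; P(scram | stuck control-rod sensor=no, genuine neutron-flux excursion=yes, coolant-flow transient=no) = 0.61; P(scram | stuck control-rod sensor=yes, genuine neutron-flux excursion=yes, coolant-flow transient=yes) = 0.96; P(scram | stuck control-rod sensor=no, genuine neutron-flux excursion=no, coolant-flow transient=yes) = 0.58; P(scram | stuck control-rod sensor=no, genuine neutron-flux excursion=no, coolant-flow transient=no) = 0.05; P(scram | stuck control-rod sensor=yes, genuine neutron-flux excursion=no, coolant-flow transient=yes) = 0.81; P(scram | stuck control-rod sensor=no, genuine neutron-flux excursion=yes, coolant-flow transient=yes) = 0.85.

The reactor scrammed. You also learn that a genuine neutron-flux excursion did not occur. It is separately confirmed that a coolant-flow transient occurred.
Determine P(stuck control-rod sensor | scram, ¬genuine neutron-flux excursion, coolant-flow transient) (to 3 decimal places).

P(stuck control-rod sensor | scram, ¬genuine neutron-flux excursion, coolant-flow transient) ≈ 0.429

Enumerate both values of stuck control-rod sensor and weight by the priors:
  P(scram | ¬genuine neutron-flux excursion, coolant-flow transient) = 0.58·0.65 + 0.81·0.35
        = 0.377000 + 0.283500 = 0.660500
Configurations with stuck control-rod sensor contribute 0.283500, so
  P(stuck control-rod sensor | scram, ¬genuine neutron-flux excursion, coolant-flow transient) = 0.283500 / 0.660500 ≈ 0.429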